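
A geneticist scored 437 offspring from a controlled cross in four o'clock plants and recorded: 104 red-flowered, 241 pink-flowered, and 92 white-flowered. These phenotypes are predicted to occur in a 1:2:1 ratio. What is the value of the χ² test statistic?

5.293

Under the 1:2:1 hypothesis (Σ ratio = 4, N = 437):
  red-flowered: 437 × 1/4 = 109.25
  pink-flowered: 437 × 2/4 = 218.5
  white-flowered: 437 × 1/4 = 109.25
χ² = Σ (O − E)² / E
  red-flowered: (104 − 109.25)² / 109.25 = 0.2523
  pink-flowered: (241 − 218.5)² / 218.5 = 2.3169
  white-flowered: (92 − 109.25)² / 109.25 = 2.7237
χ² = 0.2523 + 2.3169 + 2.7237 = 5.2929 ≈ 5.293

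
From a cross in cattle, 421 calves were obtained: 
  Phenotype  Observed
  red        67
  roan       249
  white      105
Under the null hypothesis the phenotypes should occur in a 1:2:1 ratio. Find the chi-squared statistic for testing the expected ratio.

Under the 1:2:1 hypothesis (Σ ratio = 4, N = 421):
  red: 421 × 1/4 = 105.25
  roan: 421 × 2/4 = 210.5
  white: 421 × 1/4 = 105.25
χ² = Σ (O − E)² / E
  red: (67 − 105.25)² / 105.25 = 13.9008
  roan: (249 − 210.5)² / 210.5 = 7.0416
  white: (105 − 105.25)² / 105.25 = 0.0006
χ² = 13.9008 + 7.0416 + 0.0006 = 20.943

20.943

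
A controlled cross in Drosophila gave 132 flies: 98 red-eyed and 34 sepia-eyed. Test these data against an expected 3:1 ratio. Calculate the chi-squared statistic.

0.040

Under the 3:1 hypothesis (Σ ratio = 4, N = 132):
  red-eyed: 132 × 3/4 = 99
  sepia-eyed: 132 × 1/4 = 33
χ² = Σ (O − E)² / E
  red-eyed: (98 − 99)² / 99 = 0.0101
  sepia-eyed: (34 − 33)² / 33 = 0.0303
χ² = 0.0101 + 0.0303 = 0.0404 ≈ 0.040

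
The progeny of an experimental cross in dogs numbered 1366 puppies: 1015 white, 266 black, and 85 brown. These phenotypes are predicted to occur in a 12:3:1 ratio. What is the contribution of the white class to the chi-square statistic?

0.088

Total ratio parts = 16. Expected numbers out of 1366:
  white: 1366 × 12/16 = 1024.5
  black: 1366 × 3/16 = 256.125
  brown: 1366 × 1/16 = 85.375
Contribution of white: (1015 − 1024.5)² / 1024.5 = 0.0881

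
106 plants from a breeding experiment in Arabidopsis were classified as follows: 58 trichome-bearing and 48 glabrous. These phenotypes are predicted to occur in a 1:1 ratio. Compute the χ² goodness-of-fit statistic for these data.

Expected counts for N = 106 under a 1:1 ratio (total parts = 2):
  trichome-bearing: 106 × 1/2 = 53
  glabrous: 106 × 1/2 = 53
χ² = Σ (O − E)² / E
  trichome-bearing: (58 − 53)² / 53 = 0.4717
  glabrous: (48 − 53)² / 53 = 0.4717
χ² = 0.4717 + 0.4717 = 0.9434 ≈ 0.943

0.943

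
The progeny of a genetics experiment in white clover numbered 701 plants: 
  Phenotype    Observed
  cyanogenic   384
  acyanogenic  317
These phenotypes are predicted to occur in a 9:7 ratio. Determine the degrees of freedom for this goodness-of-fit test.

1

A goodness-of-fit test with 2 phenotype classes has df = 2 − 1 = 1.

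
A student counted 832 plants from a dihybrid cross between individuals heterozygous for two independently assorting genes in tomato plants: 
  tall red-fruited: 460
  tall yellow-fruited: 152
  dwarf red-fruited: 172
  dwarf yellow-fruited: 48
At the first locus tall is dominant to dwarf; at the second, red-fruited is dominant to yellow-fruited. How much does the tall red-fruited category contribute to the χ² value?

A dihybrid F₂ with independent assortment and complete dominance at both loci gives a 9:3:3:1 phenotypic ratio.
Expected counts for N = 832 under a 9:3:3:1 ratio (total parts = 16):
  tall red-fruited: 832 × 9/16 = 468
  tall yellow-fruited: 832 × 3/16 = 156
  dwarf red-fruited: 832 × 3/16 = 156
  dwarf yellow-fruited: 832 × 1/16 = 52
Contribution of tall red-fruited: (460 − 468)² / 468 = 0.1368

0.137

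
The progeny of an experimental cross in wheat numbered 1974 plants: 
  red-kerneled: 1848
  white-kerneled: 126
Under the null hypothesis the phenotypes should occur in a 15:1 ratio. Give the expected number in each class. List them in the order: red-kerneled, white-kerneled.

1850.625, 123.375

Under the 15:1 hypothesis (Σ ratio = 16, N = 1974):
  red-kerneled: 1974 × 15/16 = 1850.625
  white-kerneled: 1974 × 1/16 = 123.375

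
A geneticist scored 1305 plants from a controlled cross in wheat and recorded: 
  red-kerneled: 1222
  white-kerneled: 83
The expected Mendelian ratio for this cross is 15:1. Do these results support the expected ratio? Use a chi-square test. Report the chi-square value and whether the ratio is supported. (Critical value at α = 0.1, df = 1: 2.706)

0.027; consistent

Total ratio parts = 16. Expected numbers out of 1305:
  red-kerneled: 1305 × 15/16 = 1223.4375
  white-kerneled: 1305 × 1/16 = 81.5625
χ² = Σ (O − E)² / E
  red-kerneled: (1222 − 1223.4375)² / 1223.4375 = 0.0017
  white-kerneled: (83 − 81.5625)² / 81.5625 = 0.0253
χ² = 0.0017 + 0.0253 = 0.027
Degrees of freedom = 2 − 1 = 1; critical value at α = 0.1 is 2.706.
Since 0.027 < 2.706, we fail to reject the null hypothesis — the data are consistent with the 15:1 ratio.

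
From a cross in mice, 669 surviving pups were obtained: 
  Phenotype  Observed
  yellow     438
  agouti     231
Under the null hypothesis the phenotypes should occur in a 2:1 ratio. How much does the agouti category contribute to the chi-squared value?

0.287

Expected counts for N = 669 under a 2:1 ratio (total parts = 3):
  yellow: 669 × 2/3 = 446
  agouti: 669 × 1/3 = 223
Contribution of agouti: (231 − 223)² / 223 = 0.2870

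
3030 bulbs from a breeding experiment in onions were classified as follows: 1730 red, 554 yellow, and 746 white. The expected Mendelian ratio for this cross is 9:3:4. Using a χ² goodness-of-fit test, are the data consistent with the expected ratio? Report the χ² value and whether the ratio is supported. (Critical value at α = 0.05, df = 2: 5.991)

0.911; consistent

The 9:3:4 ratio has 16 parts, so with N = 3030 the expected counts are:
  red: 3030 × 9/16 = 1704.375
  yellow: 3030 × 3/16 = 568.125
  white: 3030 × 4/16 = 757.5
χ² = Σ (O − E)² / E
  red: (1730 − 1704.375)² / 1704.375 = 0.3853
  yellow: (554 − 568.125)² / 568.125 = 0.3512
  white: (746 − 757.5)² / 757.5 = 0.1746
χ² = 0.3853 + 0.3512 + 0.1746 = 0.9111 ≈ 0.911
Degrees of freedom = 3 − 1 = 2; critical value at α = 0.05 is 5.991.
Since 0.911 < 5.991, we fail to reject the null hypothesis — the data are consistent with the 9:3:4 ratio.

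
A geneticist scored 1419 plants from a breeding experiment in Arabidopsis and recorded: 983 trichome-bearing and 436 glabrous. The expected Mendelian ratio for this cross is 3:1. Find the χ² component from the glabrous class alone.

18.609

Under the 3:1 hypothesis (Σ ratio = 4, N = 1419):
  trichome-bearing: 1419 × 3/4 = 1064.25
  glabrous: 1419 × 1/4 = 354.75
Contribution of glabrous: (436 − 354.75)² / 354.75 = 18.6091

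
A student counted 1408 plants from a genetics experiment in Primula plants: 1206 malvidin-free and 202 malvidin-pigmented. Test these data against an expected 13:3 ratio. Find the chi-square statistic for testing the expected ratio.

17.921

Total ratio parts = 16. Expected numbers out of 1408:
  malvidin-free: 1408 × 13/16 = 1144
  malvidin-pigmented: 1408 × 3/16 = 264
χ² = Σ (O − E)² / E
  malvidin-free: (1206 − 1144)² / 1144 = 3.3601
  malvidin-pigmented: (202 − 264)² / 264 = 14.5606
χ² = 3.3601 + 14.5606 = 17.9207 ≈ 17.921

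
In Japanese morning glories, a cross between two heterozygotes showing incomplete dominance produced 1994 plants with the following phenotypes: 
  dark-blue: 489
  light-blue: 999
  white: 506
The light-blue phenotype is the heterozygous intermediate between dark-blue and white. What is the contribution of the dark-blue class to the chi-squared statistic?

With incomplete dominance, a heterozygote × heterozygote cross gives a 1:2:1 phenotypic ratio.
Under the 1:2:1 hypothesis (Σ ratio = 4, N = 1994):
  dark-blue: 1994 × 1/4 = 498.5
  light-blue: 1994 × 2/4 = 997
  white: 1994 × 1/4 = 498.5
Contribution of dark-blue: (489 − 498.5)² / 498.5 = 0.1810

0.181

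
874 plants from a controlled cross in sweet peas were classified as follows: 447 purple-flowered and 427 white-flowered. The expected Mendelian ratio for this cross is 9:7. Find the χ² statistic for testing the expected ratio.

Under the 9:7 hypothesis (Σ ratio = 16, N = 874):
  purple-flowered: 874 × 9/16 = 491.625
  white-flowered: 874 × 7/16 = 382.375
χ² = Σ (O − E)² / E
  purple-flowered: (447 − 491.625)² / 491.625 = 4.0506
  white-flowered: (427 − 382.375)² / 382.375 = 5.2080
χ² = 4.0506 + 5.2080 = 9.2586 ≈ 9.259

9.259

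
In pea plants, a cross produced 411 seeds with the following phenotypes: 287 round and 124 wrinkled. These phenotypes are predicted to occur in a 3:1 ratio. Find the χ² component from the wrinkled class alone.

Under the 3:1 hypothesis (Σ ratio = 4, N = 411):
  round: 411 × 3/4 = 308.25
  wrinkled: 411 × 1/4 = 102.75
Contribution of wrinkled: (124 − 102.75)² / 102.75 = 4.3948

4.395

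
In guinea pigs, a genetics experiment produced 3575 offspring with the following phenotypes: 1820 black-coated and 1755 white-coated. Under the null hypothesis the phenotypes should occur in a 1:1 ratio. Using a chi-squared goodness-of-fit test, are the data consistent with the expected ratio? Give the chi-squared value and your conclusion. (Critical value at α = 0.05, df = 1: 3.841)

1.182; consistent

The 1:1 ratio has 2 parts, so with N = 3575 the expected counts are:
  black-coated: 3575 × 1/2 = 1787.5
  white-coated: 3575 × 1/2 = 1787.5
χ² = Σ (O − E)² / E
  black-coated: (1820 − 1787.5)² / 1787.5 = 0.5909
  white-coated: (1755 − 1787.5)² / 1787.5 = 0.5909
χ² = 0.5909 + 0.5909 = 1.1818 ≈ 1.182
Degrees of freedom = 2 − 1 = 1; critical value at α = 0.05 is 3.841.
Since 1.182 < 3.841, we fail to reject the null hypothesis — the data are consistent with the 1:1 ratio.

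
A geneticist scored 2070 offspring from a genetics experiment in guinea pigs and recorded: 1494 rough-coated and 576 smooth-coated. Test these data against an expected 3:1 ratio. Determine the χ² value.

8.817

Total ratio parts = 4. Expected numbers out of 2070:
  rough-coated: 2070 × 3/4 = 1552.5
  smooth-coated: 2070 × 1/4 = 517.5
χ² = Σ (O − E)² / E
  rough-coated: (1494 − 1552.5)² / 1552.5 = 2.2043
  smooth-coated: (576 − 517.5)² / 517.5 = 6.6130
χ² = 2.2043 + 6.6130 = 8.8173 ≈ 8.817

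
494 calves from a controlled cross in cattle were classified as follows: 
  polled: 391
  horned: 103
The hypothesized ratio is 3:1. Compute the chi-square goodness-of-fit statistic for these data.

Total ratio parts = 4. Expected numbers out of 494:
  polled: 494 × 3/4 = 370.5
  horned: 494 × 1/4 = 123.5
χ² = Σ (O − E)² / E
  polled: (391 − 370.5)² / 370.5 = 1.1343
  horned: (103 − 123.5)² / 123.5 = 3.4028
χ² = 1.1343 + 3.4028 = 4.5371 ≈ 4.537

4.537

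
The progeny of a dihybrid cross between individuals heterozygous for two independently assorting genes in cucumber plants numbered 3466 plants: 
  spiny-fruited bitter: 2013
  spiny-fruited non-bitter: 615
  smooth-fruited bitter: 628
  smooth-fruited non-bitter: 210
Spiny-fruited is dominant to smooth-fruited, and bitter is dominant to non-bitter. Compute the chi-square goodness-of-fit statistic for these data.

A dihybrid F₂ with independent assortment and complete dominance at both loci gives a 9:3:3:1 phenotypic ratio.
The 9:3:3:1 ratio has 16 parts, so with N = 3466 the expected counts are:
  spiny-fruited bitter: 3466 × 9/16 = 1949.625
  spiny-fruited non-bitter: 3466 × 3/16 = 649.875
  smooth-fruited bitter: 3466 × 3/16 = 649.875
  smooth-fruited non-bitter: 3466 × 1/16 = 216.625
χ² = Σ (O − E)² / E
  spiny-fruited bitter: (2013 − 1949.625)² / 1949.625 = 2.0601
  spiny-fruited non-bitter: (615 − 649.875)² / 649.875 = 1.8715
  smooth-fruited bitter: (628 − 649.875)² / 649.875 = 0.7363
  smooth-fruited non-bitter: (210 − 216.625)² / 216.625 = 0.2026
χ² = 2.0601 + 1.8715 + 0.7363 + 0.2026 = 4.8705 ≈ 4.871

4.871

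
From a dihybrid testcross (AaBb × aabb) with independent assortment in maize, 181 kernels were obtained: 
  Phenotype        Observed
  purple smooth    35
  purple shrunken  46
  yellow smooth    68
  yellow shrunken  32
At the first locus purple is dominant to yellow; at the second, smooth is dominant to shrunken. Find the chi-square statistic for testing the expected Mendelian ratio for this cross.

A dihybrid testcross with independent assortment gives a 1:1:1:1 ratio.
The 1:1:1:1 ratio has 4 parts, so with N = 181 the expected counts are:
  purple smooth: 181 × 1/4 = 45.25
  purple shrunken: 181 × 1/4 = 45.25
  yellow smooth: 181 × 1/4 = 45.25
  yellow shrunken: 181 × 1/4 = 45.25
χ² = Σ (O − E)² / E
  purple smooth: (35 − 45.25)² / 45.25 = 2.3218
  purple shrunken: (46 − 45.25)² / 45.25 = 0.0124
  yellow smooth: (68 − 45.25)² / 45.25 = 11.4378
  yellow shrunken: (32 − 45.25)² / 45.25 = 3.8798
χ² = 2.3218 + 0.0124 + 11.4378 + 3.8798 = 17.6518 ≈ 17.652

17.652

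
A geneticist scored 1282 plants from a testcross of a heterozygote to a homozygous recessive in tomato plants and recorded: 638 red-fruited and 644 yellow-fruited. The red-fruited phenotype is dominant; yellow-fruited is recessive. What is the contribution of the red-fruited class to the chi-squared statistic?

0.014

A testcross of a heterozygote (Aa × aa) gives a 1:1 phenotypic ratio.
Expected counts for N = 1282 under a 1:1 ratio (total parts = 2):
  red-fruited: 1282 × 1/2 = 641
  yellow-fruited: 1282 × 1/2 = 641
Contribution of red-fruited: (638 − 641)² / 641 = 0.0140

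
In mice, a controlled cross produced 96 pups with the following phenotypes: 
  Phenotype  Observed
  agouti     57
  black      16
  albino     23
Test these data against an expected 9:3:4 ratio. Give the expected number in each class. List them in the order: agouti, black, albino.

54, 18, 24

Expected counts for N = 96 under a 9:3:4 ratio (total parts = 16):
  agouti: 96 × 9/16 = 54
  black: 96 × 3/16 = 18
  albino: 96 × 4/16 = 24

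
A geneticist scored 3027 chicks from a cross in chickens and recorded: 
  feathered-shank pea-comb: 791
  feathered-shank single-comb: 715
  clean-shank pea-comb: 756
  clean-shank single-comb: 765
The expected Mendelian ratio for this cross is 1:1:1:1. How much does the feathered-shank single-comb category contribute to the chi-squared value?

2.303

Total ratio parts = 4. Expected numbers out of 3027:
  feathered-shank pea-comb: 3027 × 1/4 = 756.75
  feathered-shank single-comb: 3027 × 1/4 = 756.75
  clean-shank pea-comb: 3027 × 1/4 = 756.75
  clean-shank single-comb: 3027 × 1/4 = 756.75
Contribution of feathered-shank single-comb: (715 − 756.75)² / 756.75 = 2.3034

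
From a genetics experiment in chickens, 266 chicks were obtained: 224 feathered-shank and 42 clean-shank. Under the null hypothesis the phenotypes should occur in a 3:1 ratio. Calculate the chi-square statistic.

12.035

Expected counts for N = 266 under a 3:1 ratio (total parts = 4):
  feathered-shank: 266 × 3/4 = 199.5
  clean-shank: 266 × 1/4 = 66.5
χ² = Σ (O − E)² / E
  feathered-shank: (224 − 199.5)² / 199.5 = 3.0088
  clean-shank: (42 − 66.5)² / 66.5 = 9.0263
χ² = 3.0088 + 9.0263 = 12.0351 ≈ 12.035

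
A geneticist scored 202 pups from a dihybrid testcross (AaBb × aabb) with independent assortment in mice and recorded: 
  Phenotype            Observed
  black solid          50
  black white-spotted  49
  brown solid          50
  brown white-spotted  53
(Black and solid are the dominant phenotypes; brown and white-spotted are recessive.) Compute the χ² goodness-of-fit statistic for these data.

A dihybrid testcross with independent assortment gives a 1:1:1:1 ratio.
Expected counts for N = 202 under a 1:1:1:1 ratio (total parts = 4):
  black solid: 202 × 1/4 = 50.5
  black white-spotted: 202 × 1/4 = 50.5
  brown solid: 202 × 1/4 = 50.5
  brown white-spotted: 202 × 1/4 = 50.5
χ² = Σ (O − E)² / E
  black solid: (50 − 50.5)² / 50.5 = 0.0050
  black white-spotted: (49 − 50.5)² / 50.5 = 0.0446
  brown solid: (50 − 50.5)² / 50.5 = 0.0050
  brown white-spotted: (53 − 50.5)² / 50.5 = 0.1238
χ² = 0.0050 + 0.0446 + 0.0050 + 0.1238 = 0.1784 ≈ 0.178

0.178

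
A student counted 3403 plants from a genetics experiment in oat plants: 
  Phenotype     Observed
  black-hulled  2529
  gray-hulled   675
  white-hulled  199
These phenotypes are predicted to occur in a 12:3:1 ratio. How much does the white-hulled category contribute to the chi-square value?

Expected counts for N = 3403 under a 12:3:1 ratio (total parts = 16):
  black-hulled: 3403 × 12/16 = 2552.25
  gray-hulled: 3403 × 3/16 = 638.0625
  white-hulled: 3403 × 1/16 = 212.6875
Contribution of white-hulled: (199 − 212.6875)² / 212.6875 = 0.8809

0.881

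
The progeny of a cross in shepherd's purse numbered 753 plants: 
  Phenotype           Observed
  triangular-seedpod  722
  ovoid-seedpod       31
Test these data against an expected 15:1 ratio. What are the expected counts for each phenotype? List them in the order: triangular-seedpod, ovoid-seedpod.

Expected counts for N = 753 under a 15:1 ratio (total parts = 16):
  triangular-seedpod: 753 × 15/16 = 705.9375
  ovoid-seedpod: 753 × 1/16 = 47.0625

705.9375, 47.0625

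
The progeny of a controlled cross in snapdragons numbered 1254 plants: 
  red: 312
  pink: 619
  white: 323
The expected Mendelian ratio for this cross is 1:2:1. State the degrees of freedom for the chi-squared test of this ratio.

A goodness-of-fit test with 3 phenotype classes has df = 3 − 1 = 2.

2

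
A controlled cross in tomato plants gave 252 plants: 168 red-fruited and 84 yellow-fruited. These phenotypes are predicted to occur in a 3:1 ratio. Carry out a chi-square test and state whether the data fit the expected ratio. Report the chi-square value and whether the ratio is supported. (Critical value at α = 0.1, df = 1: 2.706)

Under the 3:1 hypothesis (Σ ratio = 4, N = 252):
  red-fruited: 252 × 3/4 = 189
  yellow-fruited: 252 × 1/4 = 63
χ² = Σ (O − E)² / E
  red-fruited: (168 − 189)² / 189 = 2.3333
  yellow-fruited: (84 − 63)² / 63 = 7.0000
χ² = 2.3333 + 7.0000 = 9.3333 ≈ 9.333
Degrees of freedom = 2 − 1 = 1; critical value at α = 0.1 is 2.706.
Since 9.333 > 2.706, we reject the null hypothesis — the data do not fit the 3:1 ratio.

9.333; not consistent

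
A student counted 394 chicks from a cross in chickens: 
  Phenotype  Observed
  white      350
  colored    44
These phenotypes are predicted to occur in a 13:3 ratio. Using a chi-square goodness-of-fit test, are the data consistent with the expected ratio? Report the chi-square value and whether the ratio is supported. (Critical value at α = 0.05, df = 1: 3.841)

14.869; not consistent

The 13:3 ratio has 16 parts, so with N = 394 the expected counts are:
  white: 394 × 13/16 = 320.125
  colored: 394 × 3/16 = 73.875
χ² = Σ (O − E)² / E
  white: (350 − 320.125)² / 320.125 = 2.7880
  colored: (44 − 73.875)² / 73.875 = 12.0814
χ² = 2.7880 + 12.0814 = 14.8694 ≈ 14.869
Degrees of freedom = 2 − 1 = 1; critical value at α = 0.05 is 3.841.
Since 14.869 > 3.841, we reject the null hypothesis — the data do not fit the 13:3 ratio.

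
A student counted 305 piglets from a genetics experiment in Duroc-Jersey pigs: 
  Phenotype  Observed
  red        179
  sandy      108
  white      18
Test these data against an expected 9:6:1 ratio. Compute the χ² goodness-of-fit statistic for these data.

Expected counts for N = 305 under a 9:6:1 ratio (total parts = 16):
  red: 305 × 9/16 = 171.5625
  sandy: 305 × 6/16 = 114.375
  white: 305 × 1/16 = 19.0625
χ² = Σ (O − E)² / E
  red: (179 − 171.5625)² / 171.5625 = 0.3224
  sandy: (108 − 114.375)² / 114.375 = 0.3553
  white: (18 − 19.0625)² / 19.0625 = 0.0592
χ² = 0.3224 + 0.3553 + 0.0592 = 0.7369 ≈ 0.737

0.737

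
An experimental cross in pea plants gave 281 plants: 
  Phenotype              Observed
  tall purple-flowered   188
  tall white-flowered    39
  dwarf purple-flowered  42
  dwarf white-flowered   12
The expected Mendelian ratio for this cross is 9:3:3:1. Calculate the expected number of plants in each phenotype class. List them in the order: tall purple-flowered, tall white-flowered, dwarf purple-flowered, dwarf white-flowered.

Expected counts for N = 281 under a 9:3:3:1 ratio (total parts = 16):
  tall purple-flowered: 281 × 9/16 = 158.0625
  tall white-flowered: 281 × 3/16 = 52.6875
  dwarf purple-flowered: 281 × 3/16 = 52.6875
  dwarf white-flowered: 281 × 1/16 = 17.5625

158.0625, 52.6875, 52.6875, 17.5625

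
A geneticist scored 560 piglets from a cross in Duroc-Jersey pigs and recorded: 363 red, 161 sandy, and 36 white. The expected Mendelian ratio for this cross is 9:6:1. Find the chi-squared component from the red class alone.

Under the 9:6:1 hypothesis (Σ ratio = 16, N = 560):
  red: 560 × 9/16 = 315
  sandy: 560 × 6/16 = 210
  white: 560 × 1/16 = 35
Contribution of red: (363 − 315)² / 315 = 7.3143

7.314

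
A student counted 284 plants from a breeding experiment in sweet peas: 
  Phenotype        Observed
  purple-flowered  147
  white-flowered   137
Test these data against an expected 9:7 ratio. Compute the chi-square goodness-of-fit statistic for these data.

Expected counts for N = 284 under a 9:7 ratio (total parts = 16):
  purple-flowered: 284 × 9/16 = 159.75
  white-flowered: 284 × 7/16 = 124.25
χ² = Σ (O − E)² / E
  purple-flowered: (147 − 159.75)² / 159.75 = 1.0176
  white-flowered: (137 − 124.25)² / 124.25 = 1.3084
χ² = 1.0176 + 1.3084 = 2.326

2.326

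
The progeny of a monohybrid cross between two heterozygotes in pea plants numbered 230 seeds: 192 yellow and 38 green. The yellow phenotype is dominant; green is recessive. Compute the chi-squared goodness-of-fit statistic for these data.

For a monohybrid cross between heterozygotes with complete dominance, the expected phenotypic ratio is 3:1.
The 3:1 ratio has 4 parts, so with N = 230 the expected counts are:
  yellow: 230 × 3/4 = 172.5
  green: 230 × 1/4 = 57.5
χ² = Σ (O − E)² / E
  yellow: (192 − 172.5)² / 172.5 = 2.2043
  green: (38 − 57.5)² / 57.5 = 6.6130
χ² = 2.2043 + 6.6130 = 8.8173 ≈ 8.817

8.817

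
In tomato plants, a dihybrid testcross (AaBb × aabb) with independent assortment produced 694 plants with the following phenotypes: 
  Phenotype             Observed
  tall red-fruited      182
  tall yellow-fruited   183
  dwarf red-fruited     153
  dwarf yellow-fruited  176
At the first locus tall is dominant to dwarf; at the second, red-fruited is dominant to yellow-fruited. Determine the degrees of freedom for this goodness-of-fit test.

3

A dihybrid testcross with independent assortment gives a 1:1:1:1 ratio.
A goodness-of-fit test with 4 phenotype classes has df = 4 − 1 = 3.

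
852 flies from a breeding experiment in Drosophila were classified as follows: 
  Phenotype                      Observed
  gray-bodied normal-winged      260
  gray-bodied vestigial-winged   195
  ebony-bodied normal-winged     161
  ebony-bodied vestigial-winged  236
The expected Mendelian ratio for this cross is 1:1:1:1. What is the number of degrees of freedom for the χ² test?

3

A goodness-of-fit test with 4 phenotype classes has df = 4 − 1 = 3.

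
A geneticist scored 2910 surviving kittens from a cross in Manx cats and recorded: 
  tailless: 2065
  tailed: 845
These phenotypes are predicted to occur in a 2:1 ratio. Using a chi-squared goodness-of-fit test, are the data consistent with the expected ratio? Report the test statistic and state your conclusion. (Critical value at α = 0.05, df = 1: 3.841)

Total ratio parts = 3. Expected numbers out of 2910:
  tailless: 2910 × 2/3 = 1940
  tailed: 2910 × 1/3 = 970
χ² = Σ (O − E)² / E
  tailless: (2065 − 1940)² / 1940 = 8.0541
  tailed: (845 − 970)² / 970 = 16.1082
χ² = 8.0541 + 16.1082 = 24.1623 ≈ 24.162
Degrees of freedom = 2 − 1 = 1; critical value at α = 0.05 is 3.841.
Since 24.162 > 3.841, we reject the null hypothesis — the data do not fit the 2:1 ratio.

24.162; not consistent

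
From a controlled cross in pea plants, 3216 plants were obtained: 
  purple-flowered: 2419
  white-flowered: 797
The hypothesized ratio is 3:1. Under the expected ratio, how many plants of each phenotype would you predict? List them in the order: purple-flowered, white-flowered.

2412, 804

Expected counts for N = 3216 under a 3:1 ratio (total parts = 4):
  purple-flowered: 3216 × 3/4 = 2412
  white-flowered: 3216 × 1/4 = 804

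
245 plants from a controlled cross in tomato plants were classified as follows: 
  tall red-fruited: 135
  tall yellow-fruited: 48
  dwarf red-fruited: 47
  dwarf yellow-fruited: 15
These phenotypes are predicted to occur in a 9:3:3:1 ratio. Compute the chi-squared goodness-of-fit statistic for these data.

0.181

Total ratio parts = 16. Expected numbers out of 245:
  tall red-fruited: 245 × 9/16 = 137.8125
  tall yellow-fruited: 245 × 3/16 = 45.9375
  dwarf red-fruited: 245 × 3/16 = 45.9375
  dwarf yellow-fruited: 245 × 1/16 = 15.3125
χ² = Σ (O − E)² / E
  tall red-fruited: (135 − 137.8125)² / 137.8125 = 0.0574
  tall yellow-fruited: (48 − 45.9375)² / 45.9375 = 0.0926
  dwarf red-fruited: (47 − 45.9375)² / 45.9375 = 0.0246
  dwarf yellow-fruited: (15 − 15.3125)² / 15.3125 = 0.0064
χ² = 0.0574 + 0.0926 + 0.0246 + 0.0064 = 0.181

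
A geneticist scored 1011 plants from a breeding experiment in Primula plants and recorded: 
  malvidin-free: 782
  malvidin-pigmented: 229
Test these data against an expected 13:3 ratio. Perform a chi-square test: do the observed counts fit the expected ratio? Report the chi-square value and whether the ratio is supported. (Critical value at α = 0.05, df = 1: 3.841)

10.098; not consistent

Total ratio parts = 16. Expected numbers out of 1011:
  malvidin-free: 1011 × 13/16 = 821.4375
  malvidin-pigmented: 1011 × 3/16 = 189.5625
χ² = Σ (O − E)² / E
  malvidin-free: (782 − 821.4375)² / 821.4375 = 1.8934
  malvidin-pigmented: (229 − 189.5625)² / 189.5625 = 8.2048
χ² = 1.8934 + 8.2048 = 10.0982 ≈ 10.098
Degrees of freedom = 2 − 1 = 1; critical value at α = 0.05 is 3.841.
Since 10.098 > 3.841, we reject the null hypothesis — the data do not fit the 13:3 ratio.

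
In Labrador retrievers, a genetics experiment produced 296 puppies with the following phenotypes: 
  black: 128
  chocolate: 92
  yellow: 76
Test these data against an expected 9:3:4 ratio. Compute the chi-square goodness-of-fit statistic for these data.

32.961

Expected counts for N = 296 under a 9:3:4 ratio (total parts = 16):
  black: 296 × 9/16 = 166.5
  chocolate: 296 × 3/16 = 55.5
  yellow: 296 × 4/16 = 74
χ² = Σ (O − E)² / E
  black: (128 − 166.5)² / 166.5 = 8.9024
  chocolate: (92 − 55.5)² / 55.5 = 24.0045
  yellow: (76 − 74)² / 74 = 0.0541
χ² = 8.9024 + 24.0045 + 0.0541 = 32.961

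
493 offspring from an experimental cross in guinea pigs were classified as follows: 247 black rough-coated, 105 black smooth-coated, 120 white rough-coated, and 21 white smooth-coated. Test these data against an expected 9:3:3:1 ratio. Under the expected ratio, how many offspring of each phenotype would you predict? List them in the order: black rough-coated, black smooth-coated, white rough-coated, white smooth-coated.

Total ratio parts = 16. Expected numbers out of 493:
  black rough-coated: 493 × 9/16 = 277.3125
  black smooth-coated: 493 × 3/16 = 92.4375
  white rough-coated: 493 × 3/16 = 92.4375
  white smooth-coated: 493 × 1/16 = 30.8125

277.3125, 92.4375, 92.4375, 30.8125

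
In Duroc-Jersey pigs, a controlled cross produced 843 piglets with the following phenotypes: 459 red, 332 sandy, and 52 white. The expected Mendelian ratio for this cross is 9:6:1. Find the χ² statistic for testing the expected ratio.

1.293

The 9:6:1 ratio has 16 parts, so with N = 843 the expected counts are:
  red: 843 × 9/16 = 474.1875
  sandy: 843 × 6/16 = 316.125
  white: 843 × 1/16 = 52.6875
χ² = Σ (O − E)² / E
  red: (459 − 474.1875)² / 474.1875 = 0.4864
  sandy: (332 − 316.125)² / 316.125 = 0.7972
  white: (52 − 52.6875)² / 52.6875 = 0.0090
χ² = 0.4864 + 0.7972 + 0.0090 = 1.2926 ≈ 1.293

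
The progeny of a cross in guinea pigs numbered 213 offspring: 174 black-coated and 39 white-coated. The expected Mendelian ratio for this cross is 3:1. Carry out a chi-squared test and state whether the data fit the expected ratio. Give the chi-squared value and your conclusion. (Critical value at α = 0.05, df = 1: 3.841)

Total ratio parts = 4. Expected numbers out of 213:
  black-coated: 213 × 3/4 = 159.75
  white-coated: 213 × 1/4 = 53.25
χ² = Σ (O − E)² / E
  black-coated: (174 − 159.75)² / 159.75 = 1.2711
  white-coated: (39 − 53.25)² / 53.25 = 3.8134
χ² = 1.2711 + 3.8134 = 5.0845 ≈ 5.085
Degrees of freedom = 2 − 1 = 1; critical value at α = 0.05 is 3.841.
Since 5.085 > 3.841, we reject the null hypothesis — the data do not fit the 3:1 ratio.

5.085; not consistent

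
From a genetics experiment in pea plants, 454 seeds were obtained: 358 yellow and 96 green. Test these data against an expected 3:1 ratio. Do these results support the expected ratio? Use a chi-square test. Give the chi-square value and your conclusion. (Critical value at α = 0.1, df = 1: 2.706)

3.598; not consistent

Expected counts for N = 454 under a 3:1 ratio (total parts = 4):
  yellow: 454 × 3/4 = 340.5
  green: 454 × 1/4 = 113.5
χ² = Σ (O − E)² / E
  yellow: (358 − 340.5)² / 340.5 = 0.8994
  green: (96 − 113.5)² / 113.5 = 2.6982
χ² = 0.8994 + 2.6982 = 3.5976 ≈ 3.598
Degrees of freedom = 2 − 1 = 1; critical value at α = 0.1 is 2.706.
Since 3.598 > 2.706, we reject the null hypothesis — the data do not fit the 3:1 ratio.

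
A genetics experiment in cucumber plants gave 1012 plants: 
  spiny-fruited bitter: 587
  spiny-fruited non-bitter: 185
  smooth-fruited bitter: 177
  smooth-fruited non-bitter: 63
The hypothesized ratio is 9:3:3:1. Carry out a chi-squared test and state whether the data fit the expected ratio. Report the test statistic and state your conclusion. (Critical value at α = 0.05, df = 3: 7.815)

The 9:3:3:1 ratio has 16 parts, so with N = 1012 the expected counts are:
  spiny-fruited bitter: 1012 × 9/16 = 569.25
  spiny-fruited non-bitter: 1012 × 3/16 = 189.75
  smooth-fruited bitter: 1012 × 3/16 = 189.75
  smooth-fruited non-bitter: 1012 × 1/16 = 63.25
χ² = Σ (O − E)² / E
  spiny-fruited bitter: (587 − 569.25)² / 569.25 = 0.5535
  spiny-fruited non-bitter: (185 − 189.75)² / 189.75 = 0.1189
  smooth-fruited bitter: (177 − 189.75)² / 189.75 = 0.8567
  smooth-fruited non-bitter: (63 − 63.25)² / 63.25 = 0.0010
χ² = 0.5535 + 0.1189 + 0.8567 + 0.0010 = 1.5301 ≈ 1.530
Degrees of freedom = 4 − 1 = 3; critical value at α = 0.05 is 7.815.
Since 1.530 < 7.815, we fail to reject the null hypothesis — the data are consistent with the 9:3:3:1 ratio.

1.530; consistent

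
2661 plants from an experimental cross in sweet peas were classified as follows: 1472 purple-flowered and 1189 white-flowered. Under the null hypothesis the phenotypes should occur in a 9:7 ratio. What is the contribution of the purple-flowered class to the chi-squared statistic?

0.411

Under the 9:7 hypothesis (Σ ratio = 16, N = 2661):
  purple-flowered: 2661 × 9/16 = 1496.8125
  white-flowered: 2661 × 7/16 = 1164.1875
Contribution of purple-flowered: (1472 − 1496.8125)² / 1496.8125 = 0.4113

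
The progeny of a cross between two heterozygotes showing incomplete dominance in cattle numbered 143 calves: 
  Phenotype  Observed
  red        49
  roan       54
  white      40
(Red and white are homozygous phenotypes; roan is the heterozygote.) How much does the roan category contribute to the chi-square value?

4.283

With incomplete dominance, a heterozygote × heterozygote cross gives a 1:2:1 phenotypic ratio.
The 1:2:1 ratio has 4 parts, so with N = 143 the expected counts are:
  red: 143 × 1/4 = 35.75
  roan: 143 × 2/4 = 71.5
  white: 143 × 1/4 = 35.75
Contribution of roan: (54 − 71.5)² / 71.5 = 4.2832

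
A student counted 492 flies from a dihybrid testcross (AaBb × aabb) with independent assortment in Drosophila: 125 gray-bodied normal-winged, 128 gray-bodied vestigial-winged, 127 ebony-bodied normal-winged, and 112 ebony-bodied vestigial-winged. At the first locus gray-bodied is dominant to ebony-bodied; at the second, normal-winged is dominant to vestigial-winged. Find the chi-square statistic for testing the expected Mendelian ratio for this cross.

A dihybrid testcross with independent assortment gives a 1:1:1:1 ratio.
Total ratio parts = 4. Expected numbers out of 492:
  gray-bodied normal-winged: 492 × 1/4 = 123
  gray-bodied vestigial-winged: 492 × 1/4 = 123
  ebony-bodied normal-winged: 492 × 1/4 = 123
  ebony-bodied vestigial-winged: 492 × 1/4 = 123
χ² = Σ (O − E)² / E
  gray-bodied normal-winged: (125 − 123)² / 123 = 0.0325
  gray-bodied vestigial-winged: (128 − 123)² / 123 = 0.2033
  ebony-bodied normal-winged: (127 − 123)² / 123 = 0.1301
  ebony-bodied vestigial-winged: (112 − 123)² / 123 = 0.9837
χ² = 0.0325 + 0.2033 + 0.1301 + 0.9837 = 1.3496 ≈ 1.350

1.350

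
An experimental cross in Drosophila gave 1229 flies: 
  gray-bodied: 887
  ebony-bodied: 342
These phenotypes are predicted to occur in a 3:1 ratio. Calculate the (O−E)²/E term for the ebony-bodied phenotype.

Under the 3:1 hypothesis (Σ ratio = 4, N = 1229):
  gray-bodied: 1229 × 3/4 = 921.75
  ebony-bodied: 1229 × 1/4 = 307.25
Contribution of ebony-bodied: (342 − 307.25)² / 307.25 = 3.9302

3.930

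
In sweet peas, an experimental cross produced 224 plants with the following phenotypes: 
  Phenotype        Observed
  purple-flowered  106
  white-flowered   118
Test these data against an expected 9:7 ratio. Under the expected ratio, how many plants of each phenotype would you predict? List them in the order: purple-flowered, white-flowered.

126, 98

Total ratio parts = 16. Expected numbers out of 224:
  purple-flowered: 224 × 9/16 = 126
  white-flowered: 224 × 7/16 = 98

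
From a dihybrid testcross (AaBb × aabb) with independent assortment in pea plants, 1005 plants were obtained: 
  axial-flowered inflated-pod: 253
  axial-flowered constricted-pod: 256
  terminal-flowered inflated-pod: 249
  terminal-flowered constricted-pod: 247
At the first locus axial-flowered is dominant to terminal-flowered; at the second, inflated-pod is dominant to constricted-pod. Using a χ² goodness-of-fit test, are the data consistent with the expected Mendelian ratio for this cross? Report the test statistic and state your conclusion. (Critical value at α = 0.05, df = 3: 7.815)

A dihybrid testcross with independent assortment gives a 1:1:1:1 ratio.
Under the 1:1:1:1 hypothesis (Σ ratio = 4, N = 1005):
  axial-flowered inflated-pod: 1005 × 1/4 = 251.25
  axial-flowered constricted-pod: 1005 × 1/4 = 251.25
  terminal-flowered inflated-pod: 1005 × 1/4 = 251.25
  terminal-flowered constricted-pod: 1005 × 1/4 = 251.25
χ² = Σ (O − E)² / E
  axial-flowered inflated-pod: (253 − 251.25)² / 251.25 = 0.0122
  axial-flowered constricted-pod: (256 − 251.25)² / 251.25 = 0.0898
  terminal-flowered inflated-pod: (249 − 251.25)² / 251.25 = 0.0201
  terminal-flowered constricted-pod: (247 − 251.25)² / 251.25 = 0.0719
χ² = 0.0122 + 0.0898 + 0.0201 + 0.0719 = 0.194
Degrees of freedom = 4 − 1 = 3; critical value at α = 0.05 is 7.815.
Since 0.194 < 7.815, we fail to reject the null hypothesis — the data are consistent with the 1:1:1:1 ratio.

0.194; consistent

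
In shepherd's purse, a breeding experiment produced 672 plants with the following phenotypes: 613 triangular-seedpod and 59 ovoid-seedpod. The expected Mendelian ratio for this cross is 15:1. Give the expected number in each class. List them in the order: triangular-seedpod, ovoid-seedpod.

630, 42

Under the 15:1 hypothesis (Σ ratio = 16, N = 672):
  triangular-seedpod: 672 × 15/16 = 630
  ovoid-seedpod: 672 × 1/16 = 42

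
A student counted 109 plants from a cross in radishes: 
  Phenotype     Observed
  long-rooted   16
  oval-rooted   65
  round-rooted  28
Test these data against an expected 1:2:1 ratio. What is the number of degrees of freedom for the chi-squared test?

2

A goodness-of-fit test with 3 phenotype classes has df = 3 − 1 = 2.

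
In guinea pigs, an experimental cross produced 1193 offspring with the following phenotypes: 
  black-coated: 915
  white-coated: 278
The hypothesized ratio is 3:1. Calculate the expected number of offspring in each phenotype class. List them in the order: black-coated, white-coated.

894.75, 298.25

The 3:1 ratio has 4 parts, so with N = 1193 the expected counts are:
  black-coated: 1193 × 3/4 = 894.75
  white-coated: 1193 × 1/4 = 298.25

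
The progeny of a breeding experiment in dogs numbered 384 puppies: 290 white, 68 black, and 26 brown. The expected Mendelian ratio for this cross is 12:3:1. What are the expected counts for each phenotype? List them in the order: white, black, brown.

288, 72, 24

The 12:3:1 ratio has 16 parts, so with N = 384 the expected counts are:
  white: 384 × 12/16 = 288
  black: 384 × 3/16 = 72
  brown: 384 × 1/16 = 24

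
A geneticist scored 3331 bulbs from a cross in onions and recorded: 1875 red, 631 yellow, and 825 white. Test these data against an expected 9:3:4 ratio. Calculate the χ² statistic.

Expected counts for N = 3331 under a 9:3:4 ratio (total parts = 16):
  red: 3331 × 9/16 = 1873.6875
  yellow: 3331 × 3/16 = 624.5625
  white: 3331 × 4/16 = 832.75
χ² = Σ (O − E)² / E
  red: (1875 − 1873.6875)² / 1873.6875 = 0.0009
  yellow: (631 − 624.5625)² / 624.5625 = 0.0664
  white: (825 − 832.75)² / 832.75 = 0.0721
χ² = 0.0009 + 0.0664 + 0.0721 = 0.1394 ≈ 0.139

0.139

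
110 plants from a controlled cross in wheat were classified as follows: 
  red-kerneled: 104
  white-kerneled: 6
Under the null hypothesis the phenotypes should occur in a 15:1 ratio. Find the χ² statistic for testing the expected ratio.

Expected counts for N = 110 under a 15:1 ratio (total parts = 16):
  red-kerneled: 110 × 15/16 = 103.125
  white-kerneled: 110 × 1/16 = 6.875
χ² = Σ (O − E)² / E
  red-kerneled: (104 − 103.125)² / 103.125 = 0.0074
  white-kerneled: (6 − 6.875)² / 6.875 = 0.1114
χ² = 0.0074 + 0.1114 = 0.1188 ≈ 0.119

0.119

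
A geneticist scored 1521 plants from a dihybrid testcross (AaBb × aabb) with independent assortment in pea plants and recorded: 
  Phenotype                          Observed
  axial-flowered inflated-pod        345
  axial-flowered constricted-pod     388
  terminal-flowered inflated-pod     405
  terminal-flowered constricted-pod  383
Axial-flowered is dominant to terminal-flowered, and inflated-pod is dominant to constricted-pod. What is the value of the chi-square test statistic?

5.057

A dihybrid testcross with independent assortment gives a 1:1:1:1 ratio.
Expected counts for N = 1521 under a 1:1:1:1 ratio (total parts = 4):
  axial-flowered inflated-pod: 1521 × 1/4 = 380.25
  axial-flowered constricted-pod: 1521 × 1/4 = 380.25
  terminal-flowered inflated-pod: 1521 × 1/4 = 380.25
  terminal-flowered constricted-pod: 1521 × 1/4 = 380.25
χ² = Σ (O − E)² / E
  axial-flowered inflated-pod: (345 − 380.25)² / 380.25 = 3.2678
  axial-flowered constricted-pod: (388 − 380.25)² / 380.25 = 0.1580
  terminal-flowered inflated-pod: (405 − 380.25)² / 380.25 = 1.6109
  terminal-flowered constricted-pod: (383 − 380.25)² / 380.25 = 0.0199
χ² = 3.2678 + 0.1580 + 1.6109 + 0.0199 = 5.0566 ≈ 5.057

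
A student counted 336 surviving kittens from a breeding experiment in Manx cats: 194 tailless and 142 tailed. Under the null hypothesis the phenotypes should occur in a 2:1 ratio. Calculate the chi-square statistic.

Expected counts for N = 336 under a 2:1 ratio (total parts = 3):
  tailless: 336 × 2/3 = 224
  tailed: 336 × 1/3 = 112
χ² = Σ (O − E)² / E
  tailless: (194 − 224)² / 224 = 4.0179
  tailed: (142 − 112)² / 112 = 8.0357
χ² = 4.0179 + 8.0357 = 12.0536 ≈ 12.054

12.054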